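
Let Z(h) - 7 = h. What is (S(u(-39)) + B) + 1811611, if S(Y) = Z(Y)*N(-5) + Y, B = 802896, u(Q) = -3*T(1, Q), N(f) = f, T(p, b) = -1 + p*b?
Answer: 2613992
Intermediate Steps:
T(p, b) = -1 + b*p
u(Q) = 3 - 3*Q (u(Q) = -3*(-1 + Q*1) = -3*(-1 + Q) = 3 - 3*Q)
Z(h) = 7 + h
S(Y) = -35 - 4*Y (S(Y) = (7 + Y)*(-5) + Y = (-35 - 5*Y) + Y = -35 - 4*Y)
(S(u(-39)) + B) + 1811611 = ((-35 - 4*(3 - 3*(-39))) + 802896) + 1811611 = ((-35 - 4*(3 + 117)) + 802896) + 1811611 = ((-35 - 4*120) + 802896) + 1811611 = ((-35 - 480) + 802896) + 1811611 = (-515 + 802896) + 1811611 = 802381 + 1811611 = 2613992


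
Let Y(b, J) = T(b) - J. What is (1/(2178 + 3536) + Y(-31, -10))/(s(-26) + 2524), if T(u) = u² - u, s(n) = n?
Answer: 5725429/14273572 ≈ 0.40112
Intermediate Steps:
Y(b, J) = -J + b*(-1 + b) (Y(b, J) = b*(-1 + b) - J = -J + b*(-1 + b))
(1/(2178 + 3536) + Y(-31, -10))/(s(-26) + 2524) = (1/(2178 + 3536) + (-1*(-10) - 31*(-1 - 31)))/(-26 + 2524) = (1/5714 + (10 - 31*(-32)))/2498 = (1/5714 + (10 + 992))*(1/2498) = (1/5714 + 1002)*(1/2498) = (5725429/5714)*(1/2498) = 5725429/14273572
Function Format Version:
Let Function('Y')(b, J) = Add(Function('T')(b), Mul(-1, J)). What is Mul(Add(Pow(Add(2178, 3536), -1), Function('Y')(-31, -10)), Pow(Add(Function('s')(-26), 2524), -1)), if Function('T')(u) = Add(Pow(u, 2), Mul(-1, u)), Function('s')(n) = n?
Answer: Rational(5725429, 14273572) ≈ 0.40112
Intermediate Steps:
Function('Y')(b, J) = Add(Mul(-1, J), Mul(b, Add(-1, b))) (Function('Y')(b, J) = Add(Mul(b, Add(-1, b)), Mul(-1, J)) = Add(Mul(-1, J), Mul(b, Add(-1, b))))
Mul(Add(Pow(Add(2178, 3536), -1), Function('Y')(-31, -10)), Pow(Add(Function('s')(-26), 2524), -1)) = Mul(Add(Pow(Add(2178, 3536), -1), Add(Mul(-1, -10), Mul(-31, Add(-1, -31)))), Pow(Add(-26, 2524), -1)) = Mul(Add(Pow(5714, -1), Add(10, Mul(-31, -32))), Pow(2498, -1)) = Mul(Add(Rational(1, 5714), Add(10, 992)), Rational(1, 2498)) = Mul(Add(Rational(1, 5714), 1002), Rational(1, 2498)) = Mul(Rational(5725429, 5714), Rational(1, 2498)) = Rational(5725429, 14273572)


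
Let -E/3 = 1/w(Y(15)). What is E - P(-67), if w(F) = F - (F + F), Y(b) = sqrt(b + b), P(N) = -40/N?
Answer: -40/67 + sqrt(30)/10 ≈ -0.049292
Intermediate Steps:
Y(b) = sqrt(2)*sqrt(b) (Y(b) = sqrt(2*b) = sqrt(2)*sqrt(b))
w(F) = -F (w(F) = F - 2*F = -F)
E = sqrt(30)/10 (E = -3*(-sqrt(30)/30) = -(-1)*sqrt(30)/10 = sqrt(30)/10 ≈ 0.54772)
E - P(-67) = sqrt(30)/10 - (-40)/(-67) = sqrt(30)/10 - (-40)*(-1)/67 = sqrt(30)/10 - 1*40/67 = sqrt(30)/10 - 40/67 = -40/67 + sqrt(30)/10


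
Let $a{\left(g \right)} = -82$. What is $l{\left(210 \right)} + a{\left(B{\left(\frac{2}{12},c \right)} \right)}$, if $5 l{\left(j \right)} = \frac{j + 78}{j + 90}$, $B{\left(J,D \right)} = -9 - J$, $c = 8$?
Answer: $- \frac{10226}{125} \approx -81.808$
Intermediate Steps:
$l{\left(j \right)} = \frac{78 + j}{5 \left(90 + j\right)}$ ($l{\left(j \right)} = \frac{\left(j + 78\right) \frac{1}{j + 90}}{5} = \frac{\left(78 + j\right) \frac{1}{90 + j}}{5} = \frac{\frac{1}{90 + j} \left(78 + j\right)}{5} = \frac{78 + j}{5 \left(90 + j\right)}$)
$l{\left(210 \right)} + a{\left(B{\left(\frac{2}{12},c \right)} \right)} = \frac{78 + 210}{5 \left(90 + 210\right)} - 82 = \frac{1}{5} \cdot \frac{1}{300} \cdot 288 - 82 = \frac{24}{125} - 82 = - \frac{10226}{125}$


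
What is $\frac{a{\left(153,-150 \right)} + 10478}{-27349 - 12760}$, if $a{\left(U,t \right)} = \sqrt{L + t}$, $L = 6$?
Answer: $- \frac{10478}{40109} - \frac{12 i}{40109} \approx -0.26124 - 0.00029918 i$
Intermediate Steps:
$a{\left(U,t \right)} = \sqrt{6 + t}$
$\frac{a{\left(153,-150 \right)} + 10478}{-27349 - 12760} = \frac{\sqrt{6 - 150} + 10478}{-27349 - 12760} = \frac{\sqrt{-144} + 10478}{-40109} = \left(12 i + 10478\right) \left(- \frac{1}{40109}\right) = \left(10478 + 12 i\right) \left(- \frac{1}{40109}\right) = - \frac{10478}{40109} - \frac{12 i}{40109}$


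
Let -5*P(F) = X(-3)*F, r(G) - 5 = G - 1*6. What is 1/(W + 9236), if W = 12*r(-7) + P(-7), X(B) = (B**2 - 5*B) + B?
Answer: 5/45847 ≈ 0.00010906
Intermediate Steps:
X(B) = B**2 - 4*B
r(G) = -1 + G (r(G) = 5 + (G - 1*6) = 5 + (G - 6) = 5 + (-6 + G) = -1 + G)
P(F) = -21*F/5 (P(F) = -(-3*(-4 - 3))*F/5 = -(-3*(-7))*F/5 = -21*F/5)
W = -333/5 (W = 12*(-1 - 7) - 21/5*(-7) = 12*(-8) + 147/5 = -96 + 147/5 = -333/5 ≈ -66.600)
1/(W + 9236) = 1/(-333/5 + 9236) = 1/(45847/5) = 5/45847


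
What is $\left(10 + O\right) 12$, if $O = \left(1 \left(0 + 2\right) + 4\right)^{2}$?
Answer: $552$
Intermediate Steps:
$O = 36$ ($O = \left(1 \cdot 2 + 4\right)^{2} = \left(2 + 4\right)^{2} = 6^{2} = 36$)
$\left(10 + O\right) 12 = \left(10 + 36\right) 12 = 46 \cdot 12 = 552$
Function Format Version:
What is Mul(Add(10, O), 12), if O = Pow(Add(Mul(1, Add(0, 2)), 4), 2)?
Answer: 552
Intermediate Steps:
O = 36 (O = Pow(Add(Mul(1, 2), 4), 2) = Pow(Add(2, 4), 2) = Pow(6, 2) = 36)
Mul(Add(10, O), 12) = Mul(Add(10, 36), 12) = Mul(46, 12) = 552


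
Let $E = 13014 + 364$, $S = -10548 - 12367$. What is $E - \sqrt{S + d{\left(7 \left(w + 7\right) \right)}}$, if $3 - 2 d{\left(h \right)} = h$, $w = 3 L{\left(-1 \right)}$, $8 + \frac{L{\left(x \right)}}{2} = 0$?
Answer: $13378 - 3 i \sqrt{2530} \approx 13378.0 - 150.9 i$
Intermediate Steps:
$L{\left(x \right)} = -16$ ($L{\left(x \right)} = -16 + 2 \cdot 0 = -16 + 0 = -16$)
$w = -48$ ($w = 3 \left(-16\right) = -48$)
$S = -22915$
$d{\left(h \right)} = \frac{3}{2} - \frac{h}{2}$
$E = 13378$
$E - \sqrt{S + d{\left(7 \left(w + 7\right) \right)}} = 13378 - \sqrt{-22915 - \left(- \frac{3}{2} + \frac{7 \left(-48 + 7\right)}{2}\right)} = 13378 - \sqrt{-22915 - \left(- \frac{3}{2} + \frac{7 \left(-41\right)}{2}\right)} = 13378 - \sqrt{-22915 + \left(\frac{3}{2} - - \frac{287}{2}\right)} = 13378 - \sqrt{-22915 + \left(\frac{3}{2} + \frac{287}{2}\right)} = 13378 - \sqrt{-22915 + 145} = 13378 - \sqrt{-22770} = 13378 - 3 i \sqrt{2530}$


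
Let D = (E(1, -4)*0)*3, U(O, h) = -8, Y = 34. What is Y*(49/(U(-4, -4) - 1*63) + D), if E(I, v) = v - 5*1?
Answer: -1666/71 ≈ -23.465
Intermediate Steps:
E(I, v) = -5 + v (E(I, v) = v - 5 = -5 + v)
D = 0 (D = ((-5 - 4)*0)*3 = -9*0*3 = 0*3 = 0)
Y*(49/(U(-4, -4) - 1*63) + D) = 34*(49/(-8 - 1*63) + 0) = 34*(49/(-8 - 63) + 0) = 34*(49/(-71) + 0) = 34*(49*(-1/71) + 0) = 34*(-49/71 + 0) = 34*(-49/71) = -1666/71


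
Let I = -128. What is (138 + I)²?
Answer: 100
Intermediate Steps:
(138 + I)² = (138 - 128)² = 10² = 100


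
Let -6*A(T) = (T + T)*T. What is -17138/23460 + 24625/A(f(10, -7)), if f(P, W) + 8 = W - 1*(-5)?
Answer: -17348213/23460 ≈ -739.48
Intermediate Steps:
f(P, W) = -3 + W (f(P, W) = -8 + (W - 1*(-5)) = -8 + (W + 5) = -8 + (5 + W) = -3 + W)
A(T) = -T²/3 (A(T) = -(T + T)*T/6 = -2*T*T/6 = -T²/3)
-17138/23460 + 24625/A(f(10, -7)) = -17138/23460 + 24625/((-(-3 - 7)²/3)) = -17138*1/23460 + 24625/((-⅓*(-10)²)) = -8569/11730 + 24625/((-⅓*100)) = -8569/11730 + 24625/(-100/3) = -8569/11730 + 24625*(-3/100) = -8569/11730 - 2955/4 = -17348213/23460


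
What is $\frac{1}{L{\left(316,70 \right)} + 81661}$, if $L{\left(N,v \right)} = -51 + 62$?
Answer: $\frac{1}{81672} \approx 1.2244 \cdot 10^{-5}$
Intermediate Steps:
$L{\left(N,v \right)} = 11$
$\frac{1}{L{\left(316,70 \right)} + 81661} = \frac{1}{11 + 81661} = \frac{1}{81672}$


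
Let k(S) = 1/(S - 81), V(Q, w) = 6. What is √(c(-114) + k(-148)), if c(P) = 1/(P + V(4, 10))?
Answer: I*√231519/4122 ≈ 0.11673*I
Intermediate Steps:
c(P) = 1/(6 + P) (c(P) = 1/(P + 6) = 1/(6 + P))
k(S) = 1/(-81 + S)
√(c(-114) + k(-148)) = √(1/(6 - 114) + 1/(-81 - 148)) = √(1/(-108) + 1/(-229)) = √(-1/108 - 1/229) = √(-337/24732) = I*√231519/4122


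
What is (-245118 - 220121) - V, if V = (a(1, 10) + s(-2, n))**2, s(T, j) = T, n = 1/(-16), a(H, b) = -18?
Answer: -465639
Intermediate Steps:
n = -1/16 ≈ -0.062500
V = 400 (V = (-18 - 2)**2 = (-20)**2 = 400)
(-245118 - 220121) - V = (-245118 - 220121) - 1*400 = -465239 - 400 = -465639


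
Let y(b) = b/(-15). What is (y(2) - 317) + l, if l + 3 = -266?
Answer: -8792/15 ≈ -586.13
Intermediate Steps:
l = -269 (l = -3 - 266 = -269)
y(b) = -b/15 (y(b) = b*(-1/15) = -b/15)
(y(2) - 317) + l = (-1/15*2 - 317) - 269 = (-2/15 - 317) - 269 = -4757/15 - 269 = -8792/15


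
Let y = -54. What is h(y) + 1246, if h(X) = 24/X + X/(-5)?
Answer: 56536/45 ≈ 1256.4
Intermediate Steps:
h(X) = 24/X - X/5 (h(X) = 24/X + X*(-⅕) = 24/X - X/5)
h(y) + 1246 = (24/(-54) - ⅕*(-54)) + 1246 = (24*(-1/54) + 54/5) + 1246 = (-4/9 + 54/5) + 1246 = 466/45 + 1246 = 56536/45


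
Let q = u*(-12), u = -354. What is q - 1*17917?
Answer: -13669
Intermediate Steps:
q = 4248 (q = -354*(-12) = 4248)
q - 1*17917 = 4248 - 1*17917 = 4248 - 17917 = -13669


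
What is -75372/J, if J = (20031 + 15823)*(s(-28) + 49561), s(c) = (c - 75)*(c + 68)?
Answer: -1142/24685479 ≈ -4.6262e-5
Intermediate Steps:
s(c) = (-75 + c)*(68 + c)
J = 1629241614 (J = (20031 + 15823)*((-5100 + (-28)² - 7*(-28)) + 49561) = 35854*((-5100 + 784 + 196) + 49561) = 35854*(-4120 + 49561) = 35854*45441 = 1629241614)
-75372/J = -75372/1629241614 = -75372*1/1629241614 = -1142/24685479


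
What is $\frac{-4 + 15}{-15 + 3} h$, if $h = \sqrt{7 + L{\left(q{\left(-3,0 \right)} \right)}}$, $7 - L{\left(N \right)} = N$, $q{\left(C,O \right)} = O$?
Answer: $- \frac{11 \sqrt{14}}{12} \approx -3.4299$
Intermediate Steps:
$L{\left(N \right)} = 7 - N$
$h = \sqrt{14}$ ($h = \sqrt{7 + \left(7 - 0\right)} = \sqrt{7 + \left(7 + 0\right)} = \sqrt{7 + 7} = \sqrt{14} \approx 3.7417$)
$\frac{-4 + 15}{-15 + 3} h = \frac{-4 + 15}{-15 + 3} \sqrt{14} = \frac{11}{-12} \sqrt{14} = 11 \left(- \frac{1}{12}\right) \sqrt{14} = - \frac{11 \sqrt{14}}{12}$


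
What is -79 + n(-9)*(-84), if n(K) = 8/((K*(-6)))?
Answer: -823/9 ≈ -91.444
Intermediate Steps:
n(K) = -4/(3*K) (n(K) = 8/((-6*K)) = 8*(-1/(6*K)) = -4/(3*K))
-79 + n(-9)*(-84) = -79 - 4/3/(-9)*(-84) = -79 - 4/3*(-⅑)*(-84) = -79 + (4/27)*(-84) = -79 - 112/9 = -823/9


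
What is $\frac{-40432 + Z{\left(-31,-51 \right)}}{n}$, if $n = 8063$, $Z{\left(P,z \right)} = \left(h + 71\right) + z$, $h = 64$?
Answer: $- \frac{3668}{733} \approx -5.0041$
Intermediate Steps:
$Z{\left(P,z \right)} = 135 + z$ ($Z{\left(P,z \right)} = \left(64 + 71\right) + z = 135 + z$)
$\frac{-40432 + Z{\left(-31,-51 \right)}}{n} = \frac{-40432 + \left(135 - 51\right)}{8063} = \left(-40432 + 84\right) \frac{1}{8063} = \left(-40348\right) \frac{1}{8063} = - \frac{3668}{733}$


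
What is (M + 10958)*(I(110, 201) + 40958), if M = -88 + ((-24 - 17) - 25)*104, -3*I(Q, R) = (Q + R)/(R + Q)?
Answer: 492229238/3 ≈ 1.6408e+8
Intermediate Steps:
I(Q, R) = -⅓ (I(Q, R) = -(Q + R)/(3*(R + Q)) = -(Q + R)/(3*(Q + R)) = -⅓*1 = -⅓)
M = -6952 (M = -88 + (-41 - 25)*104 = -88 - 66*104 = -88 - 6864 = -6952)
(M + 10958)*(I(110, 201) + 40958) = (-6952 + 10958)*(-⅓ + 40958) = 4006*(122873/3) = 492229238/3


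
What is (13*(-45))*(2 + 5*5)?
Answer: -15795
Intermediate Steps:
(13*(-45))*(2 + 5*5) = -585*(2 + 25) = -585*27 = -15795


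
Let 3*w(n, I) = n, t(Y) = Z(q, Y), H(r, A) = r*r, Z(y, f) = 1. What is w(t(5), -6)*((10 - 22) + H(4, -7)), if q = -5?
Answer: 4/3 ≈ 1.3333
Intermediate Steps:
H(r, A) = r²
t(Y) = 1
w(n, I) = n/3
w(t(5), -6)*((10 - 22) + H(4, -7)) = ((⅓)*1)*((10 - 22) + 4²) = (-12 + 16)/3 = (⅓)*4 = 4/3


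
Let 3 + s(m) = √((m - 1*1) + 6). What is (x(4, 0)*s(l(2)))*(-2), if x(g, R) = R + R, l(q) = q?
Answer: 0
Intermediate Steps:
x(g, R) = 2*R
s(m) = -3 + √(5 + m) (s(m) = -3 + √((m - 1*1) + 6) = -3 + √((m - 1) + 6) = -3 + √((-1 + m) + 6) = -3 + √(5 + m))
(x(4, 0)*s(l(2)))*(-2) = ((2*0)*(-3 + √(5 + 2)))*(-2) = (0*(-3 + √7))*(-2) = 0*(-2) = 0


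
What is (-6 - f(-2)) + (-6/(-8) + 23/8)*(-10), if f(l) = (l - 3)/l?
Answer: -179/4 ≈ -44.750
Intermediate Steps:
f(l) = (-3 + l)/l
(-6 - f(-2)) + (-6/(-8) + 23/8)*(-10) = (-6 - (-3 - 2)/(-2)) + (-6/(-8) + 23/8)*(-10) = (-6 - (-1)*(-5)/2) + (-6*(-1/8) + 23*(1/8))*(-10) = (-6 - 1*5/2) + (3/4 + 23/8)*(-10) = (-6 - 5/2) + (29/8)*(-10) = -17/2 - 145/4 = -179/4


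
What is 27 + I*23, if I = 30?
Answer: 717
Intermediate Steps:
27 + I*23 = 27 + 30*23 = 27 + 690 = 717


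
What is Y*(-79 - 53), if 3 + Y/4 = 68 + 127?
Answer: -101376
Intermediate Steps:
Y = 768 (Y = -12 + 4*(68 + 127) = -12 + 4*195 = -12 + 780 = 768)
Y*(-79 - 53) = 768*(-79 - 53) = 768*(-132) = -101376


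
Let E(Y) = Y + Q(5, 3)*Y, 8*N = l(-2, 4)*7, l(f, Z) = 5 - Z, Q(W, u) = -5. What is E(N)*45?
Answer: -315/2 ≈ -157.50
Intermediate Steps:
N = 7/8 (N = ((5 - 1*4)*7)/8 = ((5 - 4)*7)/8 = (1*7)/8 = (1/8)*7 = 7/8 ≈ 0.87500)
E(Y) = -4*Y (E(Y) = Y - 5*Y = -4*Y)
E(N)*45 = -4*7/8*45 = -7/2*45 = -315/2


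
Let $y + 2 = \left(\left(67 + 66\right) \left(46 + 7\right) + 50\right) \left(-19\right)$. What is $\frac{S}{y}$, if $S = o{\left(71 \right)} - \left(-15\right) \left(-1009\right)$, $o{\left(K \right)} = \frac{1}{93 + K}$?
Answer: $\frac{2482139}{22120812} \approx 0.11221$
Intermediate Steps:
$y = -134883$ ($y = -2 + \left(\left(67 + 66\right) \left(46 + 7\right) + 50\right) \left(-19\right) = -2 + \left(133 \cdot 53 + 50\right) \left(-19\right) = -2 + \left(7049 + 50\right) \left(-19\right) = -2 + 7099 \left(-19\right) = -2 - 134881 = -134883$)
$S = - \frac{2482139}{164}$ ($S = \frac{1}{93 + 71} - \left(-15\right) \left(-1009\right) = \frac{1}{164} - 15135 = - \frac{2482139}{164} \approx -15135.0$)
$\frac{S}{y} = - \frac{2482139}{164 \left(-134883\right)} = \left(- \frac{2482139}{164}\right) \left(- \frac{1}{134883}\right) = \frac{2482139}{22120812}$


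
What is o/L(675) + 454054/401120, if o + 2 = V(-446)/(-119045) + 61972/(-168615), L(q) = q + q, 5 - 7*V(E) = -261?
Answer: 122850006809129123/108696472767846000 ≈ 1.1302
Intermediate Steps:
V(E) = 38 (V(E) = 5/7 - ⅐*(-261) = 5/7 + 261/7 = 38)
L(q) = 2*q
o = -9505881892/4014554535 (o = -2 + (38/(-119045) + 61972/(-168615)) = -2 + (38*(-1/119045) + 61972*(-1/168615)) = -2 + (-38/119045 - 61972/168615) = -2 - 1476772822/4014554535 = -9505881892/4014554535 ≈ -2.3679)
o/L(675) + 454054/401120 = -9505881892/(4014554535*(2*675)) + 454054/401120 = -9505881892/4014554535/1350 + 454054*(1/401120) = -9505881892/4014554535*1/1350 + 227027/200560 = -4752940946/2709824311125 + 227027/200560 = 122850006809129123/108696472767846000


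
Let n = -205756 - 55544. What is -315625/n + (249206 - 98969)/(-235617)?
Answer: 468129167/820889628 ≈ 0.57027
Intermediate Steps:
n = -261300
-315625/n + (249206 - 98969)/(-235617) = -315625/(-261300) + (249206 - 98969)/(-235617) = -315625*(-1/261300) + 150237*(-1/235617) = 12625/10452 - 50079/78539 = 468129167/820889628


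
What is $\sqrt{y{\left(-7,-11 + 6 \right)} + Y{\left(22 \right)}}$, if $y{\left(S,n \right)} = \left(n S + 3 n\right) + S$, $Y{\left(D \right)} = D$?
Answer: $\sqrt{35} \approx 5.9161$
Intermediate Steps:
$y{\left(S,n \right)} = S + 3 n + S n$ ($y{\left(S,n \right)} = \left(S n + 3 n\right) + S = \left(3 n + S n\right) + S = S + 3 n + S n$)
$\sqrt{y{\left(-7,-11 + 6 \right)} + Y{\left(22 \right)}} = \sqrt{\left(-7 + 3 \left(-11 + 6\right) - 7 \left(-11 + 6\right)\right) + 22} = \sqrt{\left(-7 + 3 \left(-5\right) - -35\right) + 22} = \sqrt{\left(-7 - 15 + 35\right) + 22} = \sqrt{13 + 22} = \sqrt{35}$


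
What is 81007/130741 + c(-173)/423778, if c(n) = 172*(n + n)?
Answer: 13274163027/27702579749 ≈ 0.47917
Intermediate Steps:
c(n) = 344*n (c(n) = 172*(2*n) = 344*n)
81007/130741 + c(-173)/423778 = 81007/130741 + (344*(-173))/423778 = 81007*(1/130741) - 59512*1/423778 = 81007/130741 - 29756/211889 = 13274163027/27702579749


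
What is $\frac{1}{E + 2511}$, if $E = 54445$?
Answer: $\frac{1}{56956} \approx 1.7557 \cdot 10^{-5}$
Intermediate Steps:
$\frac{1}{E + 2511} = \frac{1}{54445 + 2511} = \frac{1}{56956}$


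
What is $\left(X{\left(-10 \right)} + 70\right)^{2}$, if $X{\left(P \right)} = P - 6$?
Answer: $2916$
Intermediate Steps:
$X{\left(P \right)} = -6 + P$
$\left(X{\left(-10 \right)} + 70\right)^{2} = \left(\left(-6 - 10\right) + 70\right)^{2} = \left(-16 + 70\right)^{2} = 54^{2} = 2916$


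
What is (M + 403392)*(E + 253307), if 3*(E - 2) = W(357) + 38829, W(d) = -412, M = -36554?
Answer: 292862916272/3 ≈ 9.7621e+10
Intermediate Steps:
E = 38423/3 (E = 2 + (-412 + 38829)/3 = 2 + (1/3)*38417 = 2 + 38417/3 = 38423/3 ≈ 12808.)
(M + 403392)*(E + 253307) = (-36554 + 403392)*(38423/3 + 253307) = 366838*(798344/3) = 292862916272/3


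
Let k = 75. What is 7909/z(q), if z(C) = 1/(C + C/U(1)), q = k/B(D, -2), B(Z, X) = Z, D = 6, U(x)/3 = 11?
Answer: 305575/3 ≈ 1.0186e+5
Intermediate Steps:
U(x) = 33 (U(x) = 3*11 = 33)
q = 25/2 (q = 75/6 = 75*(⅙) = 25/2 ≈ 12.500)
z(C) = 33/(34*C) (z(C) = 1/(C + C/33) = 1/(34*C/33) = 33/(34*C))
7909/z(q) = 7909/((33/(34*(25/2)))) = 7909/(((33/34)*(2/25))) = 7909/(33/425) = 7909*(425/33) = 305575/3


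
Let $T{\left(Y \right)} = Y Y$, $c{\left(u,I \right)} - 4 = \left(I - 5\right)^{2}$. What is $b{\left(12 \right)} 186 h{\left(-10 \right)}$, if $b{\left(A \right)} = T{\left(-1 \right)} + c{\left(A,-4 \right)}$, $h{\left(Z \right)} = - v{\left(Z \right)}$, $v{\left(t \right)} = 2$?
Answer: $-31992$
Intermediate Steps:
$c{\left(u,I \right)} = 4 + \left(-5 + I\right)^{2}$ ($c{\left(u,I \right)} = 4 + \left(I - 5\right)^{2} = 4 + \left(-5 + I\right)^{2}$)
$h{\left(Z \right)} = -2$ ($h{\left(Z \right)} = \left(-1\right) 2 = -2$)
$T{\left(Y \right)} = Y^{2}$
$b{\left(A \right)} = 86$ ($b{\left(A \right)} = \left(-1\right)^{2} + \left(4 + \left(-5 - 4\right)^{2}\right) = 1 + \left(4 + \left(-9\right)^{2}\right) = 1 + \left(4 + 81\right) = 1 + 85 = 86$)
$b{\left(12 \right)} 186 h{\left(-10 \right)} = 86 \cdot 186 \left(-2\right) = 15996 \left(-2\right) = -31992$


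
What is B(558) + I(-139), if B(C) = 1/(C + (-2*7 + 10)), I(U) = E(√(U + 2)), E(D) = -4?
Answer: -2215/554 ≈ -3.9982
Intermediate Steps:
I(U) = -4
B(C) = 1/(-4 + C) (B(C) = 1/(C + (-14 + 10)) = 1/(C - 4) = 1/(-4 + C))
B(558) + I(-139) = 1/(-4 + 558) - 4 = 1/554 - 4 = -2215/554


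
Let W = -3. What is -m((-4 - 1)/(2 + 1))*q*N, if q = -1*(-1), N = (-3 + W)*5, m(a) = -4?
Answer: -120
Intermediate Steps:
N = -30 (N = (-3 - 3)*5 = -6*5 = -30)
q = 1
-m((-4 - 1)/(2 + 1))*q*N = -(-4*1)*(-30) = -(-4)*(-30) = -1*120 = -120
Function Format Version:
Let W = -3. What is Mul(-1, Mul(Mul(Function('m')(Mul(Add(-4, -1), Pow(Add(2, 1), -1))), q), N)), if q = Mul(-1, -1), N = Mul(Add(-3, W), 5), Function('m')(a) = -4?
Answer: -120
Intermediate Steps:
N = -30 (N = Mul(Add(-3, -3), 5) = Mul(-6, 5) = -30)
q = 1
Mul(-1, Mul(Mul(Function('m')(Mul(Add(-4, -1), Pow(Add(2, 1), -1))), q), N)) = Mul(-1, Mul(Mul(-4, 1), -30)) = Mul(-1, Mul(-4, -30)) = Mul(-1, 120) = -120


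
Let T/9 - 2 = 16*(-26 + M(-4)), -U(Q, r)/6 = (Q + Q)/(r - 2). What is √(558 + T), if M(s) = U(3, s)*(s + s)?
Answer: 12*I*√70 ≈ 100.4*I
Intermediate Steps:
U(Q, r) = -12*Q/(-2 + r) (U(Q, r) = -6*(Q + Q)/(r - 2) = -6*2*Q/(-2 + r) = -12*Q/(-2 + r))
M(s) = -72*s/(-2 + s) (M(s) = (-12*3/(-2 + s))*(s + s) = (-36/(-2 + s))*(2*s) = -72*s/(-2 + s))
T = -10638 (T = 18 + 9*(16*(-26 - 72*(-4)/(-2 - 4))) = 18 + 9*(16*(-26 - 72*(-4)/(-6))) = 18 + 9*(16*(-26 - 72*(-4)*(-⅙))) = 18 + 9*(16*(-26 - 48)) = 18 + 9*(16*(-74)) = 18 + 9*(-1184) = 18 - 10656 = -10638)
√(558 + T) = √(558 - 10638) = √(-10080) = 12*I*√70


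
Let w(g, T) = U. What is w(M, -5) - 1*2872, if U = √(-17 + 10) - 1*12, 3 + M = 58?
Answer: -2884 + I*√7 ≈ -2884.0 + 2.6458*I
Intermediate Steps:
M = 55 (M = -3 + 58 = 55)
U = -12 + I*√7 (U = √(-7) - 12 = I*√7 - 12 = -12 + I*√7 ≈ -12.0 + 2.6458*I)
w(g, T) = -12 + I*√7
w(M, -5) - 1*2872 = (-12 + I*√7) - 1*2872 = (-12 + I*√7) - 2872 = -2884 + I*√7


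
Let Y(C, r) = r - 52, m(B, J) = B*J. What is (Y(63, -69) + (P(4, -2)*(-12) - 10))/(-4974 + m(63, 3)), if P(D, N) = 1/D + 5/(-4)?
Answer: 119/4785 ≈ 0.024869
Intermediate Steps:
P(D, N) = -5/4 + 1/D (P(D, N) = 1/D + 5*(-1/4) = 1/D - 5/4 = -5/4 + 1/D)
Y(C, r) = -52 + r
(Y(63, -69) + (P(4, -2)*(-12) - 10))/(-4974 + m(63, 3)) = ((-52 - 69) + ((-5/4 + 1/4)*(-12) - 10))/(-4974 + 63*3) = (-121 + ((-5/4 + 1/4)*(-12) - 10))/(-4974 + 189) = (-121 + (-1*(-12) - 10))/(-4785) = (-121 + (12 - 10))*(-1/4785) = (-121 + 2)*(-1/4785) = -119*(-1/4785) = 119/4785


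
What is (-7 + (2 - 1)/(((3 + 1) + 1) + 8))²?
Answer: 8100/169 ≈ 47.929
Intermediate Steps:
(-7 + (2 - 1)/(((3 + 1) + 1) + 8))² = (-7 + 1/((4 + 1) + 8))² = (-7 + 1/(5 + 8))² = (-7 + 1/13)² = (-90/13)² = 8100/169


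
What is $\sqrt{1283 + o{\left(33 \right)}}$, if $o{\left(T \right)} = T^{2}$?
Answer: $2 \sqrt{593} \approx 48.703$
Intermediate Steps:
$\sqrt{1283 + o{\left(33 \right)}} = \sqrt{1283 + 33^{2}} = \sqrt{1283 + 1089} = \sqrt{2372} = 2 \sqrt{593}$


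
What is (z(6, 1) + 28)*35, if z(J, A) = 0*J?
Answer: 980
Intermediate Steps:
z(J, A) = 0
(z(6, 1) + 28)*35 = (0 + 28)*35 = 28*35 = 980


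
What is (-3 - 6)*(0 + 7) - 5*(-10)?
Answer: -13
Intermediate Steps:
(-3 - 6)*(0 + 7) - 5*(-10) = -9*7 + 50 = -63 + 50 = -13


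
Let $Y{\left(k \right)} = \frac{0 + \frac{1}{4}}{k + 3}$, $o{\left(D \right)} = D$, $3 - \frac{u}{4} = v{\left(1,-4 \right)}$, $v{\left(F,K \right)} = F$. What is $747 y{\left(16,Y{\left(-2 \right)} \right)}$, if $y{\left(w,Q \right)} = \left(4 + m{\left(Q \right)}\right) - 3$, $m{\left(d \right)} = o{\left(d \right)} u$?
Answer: $2241$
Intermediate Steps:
$u = 8$ ($u = 12 - 4 = 8$)
$m{\left(d \right)} = 8 d$ ($m{\left(d \right)} = d 8 = 8 d$)
$Y{\left(k \right)} = \frac{1}{4 \left(3 + k\right)}$ ($Y{\left(k \right)} = \frac{0 + \frac{1}{4}}{3 + k} = \frac{1}{4 \left(3 + k\right)}$)
$y{\left(w,Q \right)} = 1 + 8 Q$ ($y{\left(w,Q \right)} = \left(4 + 8 Q\right) - 3 = 1 + 8 Q$)
$747 y{\left(16,Y{\left(-2 \right)} \right)} = 747 \left(1 + 8 \frac{1}{4 \left(3 - 2\right)}\right) = 747 \left(1 + 8 \frac{1}{4 \cdot 1}\right) = 747 \left(1 + 8 \cdot \frac{1}{4} \cdot 1\right) = 747 \left(1 + 8 \cdot \frac{1}{4}\right) = 747 \left(1 + 2\right) = 747 \cdot 3 = 2241$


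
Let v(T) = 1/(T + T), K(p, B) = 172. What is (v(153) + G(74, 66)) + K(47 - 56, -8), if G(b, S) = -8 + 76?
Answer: 73441/306 ≈ 240.00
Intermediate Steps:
G(b, S) = 68
v(T) = 1/(2*T)
(v(153) + G(74, 66)) + K(47 - 56, -8) = ((½)/153 + 68) + 172 = ((½)*(1/153) + 68) + 172 = (1/306 + 68) + 172 = 20809/306 + 172 = 73441/306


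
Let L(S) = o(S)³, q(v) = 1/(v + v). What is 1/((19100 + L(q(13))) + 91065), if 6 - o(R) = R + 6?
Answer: 17576/1936260039 ≈ 9.0773e-6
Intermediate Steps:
o(R) = -R (o(R) = 6 - (R + 6) = 6 - (6 + R) = 6 + (-6 - R) = -R)
q(v) = 1/(2*v)
L(S) = -S³ (L(S) = (-S)³ = -S³)
1/((19100 + L(q(13))) + 91065) = 1/((19100 - ((½)/13)³) + 91065) = 1/((19100 - ((½)*(1/13))³) + 91065) = 1/((19100 - (1/26)³) + 91065) = 1/((19100 - 1*1/17576) + 91065) = 1/((19100 - 1/17576) + 91065) = 1/(335701599/17576 + 91065) = 1/(1936260039/17576) = 17576/1936260039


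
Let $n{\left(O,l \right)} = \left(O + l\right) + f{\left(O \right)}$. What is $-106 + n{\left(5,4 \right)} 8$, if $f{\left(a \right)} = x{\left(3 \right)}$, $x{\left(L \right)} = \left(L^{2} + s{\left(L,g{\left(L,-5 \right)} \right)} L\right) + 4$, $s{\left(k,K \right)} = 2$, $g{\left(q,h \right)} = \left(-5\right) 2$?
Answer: $118$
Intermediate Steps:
$g{\left(q,h \right)} = -10$
$x{\left(L \right)} = 4 + L^{2} + 2 L$ ($x{\left(L \right)} = \left(L^{2} + 2 L\right) + 4 = 4 + L^{2} + 2 L$)
$f{\left(a \right)} = 19$ ($f{\left(a \right)} = 4 + 3^{2} + 2 \cdot 3 = 4 + 9 + 6 = 19$)
$n{\left(O,l \right)} = 19 + O + l$ ($n{\left(O,l \right)} = \left(O + l\right) + 19 = 19 + O + l$)
$-106 + n{\left(5,4 \right)} 8 = -106 + \left(19 + 5 + 4\right) 8 = -106 + 28 \cdot 8 = -106 + 224 = 118$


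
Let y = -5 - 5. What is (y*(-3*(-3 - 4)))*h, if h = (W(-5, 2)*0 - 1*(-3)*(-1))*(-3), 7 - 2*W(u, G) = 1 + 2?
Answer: -1890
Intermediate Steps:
W(u, G) = 2 (W(u, G) = 7/2 - (1 + 2)/2 = 7/2 - ½*3 = 7/2 - 3/2 = 2)
y = -10
h = 9 (h = (2*0 - 1*(-3)*(-1))*(-3) = (0 + 3*(-1))*(-3) = (0 - 3)*(-3) = -3*(-3) = 9)
(y*(-3*(-3 - 4)))*h = -(-30)*(-3 - 4)*9 = -(-30)*(-7)*9 = -10*21*9 = -210*9 = -1890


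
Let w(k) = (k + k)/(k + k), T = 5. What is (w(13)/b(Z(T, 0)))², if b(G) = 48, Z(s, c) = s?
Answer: 1/2304 ≈ 0.00043403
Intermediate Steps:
w(k) = 1 (w(k) = (2*k)/((2*k)) = (2*k)*(1/(2*k)) = 1)
(w(13)/b(Z(T, 0)))² = (1/48)² = 1/2304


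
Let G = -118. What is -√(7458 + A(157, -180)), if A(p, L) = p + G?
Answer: -21*√17 ≈ -86.585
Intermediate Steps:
A(p, L) = -118 + p (A(p, L) = p - 118 = -118 + p)
-√(7458 + A(157, -180)) = -√(7458 + (-118 + 157)) = -√(7458 + 39) = -√7497 = -21*√17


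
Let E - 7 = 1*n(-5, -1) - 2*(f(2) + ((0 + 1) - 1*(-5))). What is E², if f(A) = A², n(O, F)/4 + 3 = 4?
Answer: 81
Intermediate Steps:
n(O, F) = 4 (n(O, F) = -12 + 4*4 = -12 + 16 = 4)
E = -9 (E = 7 + (1*4 - 2*(2² + ((0 + 1) - 1*(-5)))) = 7 + (4 - 2*(4 + (1 + 5))) = 7 + (4 - 2*(4 + 6)) = 7 + (4 - 2*10) = 7 + (4 - 20) = 7 - 16 = -9)
E² = (-9)² = 81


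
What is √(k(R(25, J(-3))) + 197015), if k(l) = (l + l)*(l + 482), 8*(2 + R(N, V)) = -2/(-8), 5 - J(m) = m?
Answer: √199807874/32 ≈ 441.73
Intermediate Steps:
J(m) = 5 - m
R(N, V) = -63/32 (R(N, V) = -2 + (-2/(-8))/8 = -2 + (-2*(-⅛))/8 = -2 + (⅛)*(¼) = -2 + 1/32 = -63/32)
k(l) = 2*l*(482 + l) (k(l) = (2*l)*(482 + l) = 2*l*(482 + l))
√(k(R(25, J(-3))) + 197015) = √(2*(-63/32)*(482 - 63/32) + 197015) = √(2*(-63/32)*(15361/32) + 197015) = √(-967743/512 + 197015) = √(99903937/512) = √199807874/32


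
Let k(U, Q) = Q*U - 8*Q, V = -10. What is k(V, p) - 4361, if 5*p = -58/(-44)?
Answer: -240116/55 ≈ -4365.7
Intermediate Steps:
p = 29/110 (p = (-58/(-44))/5 = (-58*(-1/44))/5 = (⅕)*(29/22) = 29/110 ≈ 0.26364)
k(U, Q) = -8*Q + Q*U
k(V, p) - 4361 = 29*(-8 - 10)/110 - 4361 = (29/110)*(-18) - 4361 = -261/55 - 4361 = -240116/55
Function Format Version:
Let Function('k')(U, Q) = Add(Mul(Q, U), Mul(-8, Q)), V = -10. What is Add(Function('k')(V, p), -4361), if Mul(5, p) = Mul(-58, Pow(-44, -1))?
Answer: Rational(-240116, 55) ≈ -4365.7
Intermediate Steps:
p = Rational(29, 110) (p = Mul(Rational(1, 5), Mul(-58, Pow(-44, -1))) = Mul(Rational(1, 5), Mul(-58, Rational(-1, 44))) = Mul(Rational(1, 5), Rational(29, 22)) = Rational(29, 110) ≈ 0.26364)
Function('k')(U, Q) = Add(Mul(-8, Q), Mul(Q, U))
Add(Function('k')(V, p), -4361) = Add(Mul(Rational(29, 110), Add(-8, -10)), -4361) = Add(Mul(Rational(29, 110), -18), -4361) = Add(Rational(-261, 55), -4361) = Rational(-240116, 55)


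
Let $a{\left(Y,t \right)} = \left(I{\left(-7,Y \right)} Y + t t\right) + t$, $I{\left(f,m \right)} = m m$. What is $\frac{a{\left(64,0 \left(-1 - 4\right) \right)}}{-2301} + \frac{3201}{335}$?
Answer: $- \frac{80452739}{770835} \approx -104.37$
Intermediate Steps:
$I{\left(f,m \right)} = m^{2}$
$a{\left(Y,t \right)} = t + Y^{3} + t^{2}$ ($a{\left(Y,t \right)} = \left(Y^{2} Y + t t\right) + t = \left(Y^{3} + t^{2}\right) + t = t + Y^{3} + t^{2}$)
$\frac{a{\left(64,0 \left(-1 - 4\right) \right)}}{-2301} + \frac{3201}{335} = \frac{0 \left(-1 - 4\right) + 64^{3} + \left(0 \left(-1 - 4\right)\right)^{2}}{-2301} + \frac{3201}{335} = \left(0 \left(-5\right) + 262144 + \left(0 \left(-5\right)\right)^{2}\right) \left(- \frac{1}{2301}\right) + 3201 \cdot \frac{1}{335} = \left(0 + 262144 + 0^{2}\right) \left(- \frac{1}{2301}\right) + \frac{3201}{335} = \left(0 + 262144 + 0\right) \left(- \frac{1}{2301}\right) + \frac{3201}{335} = 262144 \left(- \frac{1}{2301}\right) + \frac{3201}{335} = - \frac{262144}{2301} + \frac{3201}{335} = - \frac{80452739}{770835}$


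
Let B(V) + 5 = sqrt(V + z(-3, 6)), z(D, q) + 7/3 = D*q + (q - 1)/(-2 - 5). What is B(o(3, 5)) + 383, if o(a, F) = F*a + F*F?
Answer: 378 + sqrt(8358)/21 ≈ 382.35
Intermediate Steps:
o(a, F) = F**2 + F*a (o(a, F) = F*a + F**2 = F**2 + F*a)
z(D, q) = -46/21 - q/7 + D*q (z(D, q) = -7/3 + (D*q + (q - 1)/(-2 - 5)) = -7/3 + (D*q + (-1 + q)/(-7)) = -7/3 + (D*q + (-1 + q)*(-1/7)) = -7/3 + (D*q + (1/7 - q/7)) = -7/3 + (1/7 - q/7 + D*q) = -46/21 - q/7 + D*q)
B(V) = -5 + sqrt(-442/21 + V) (B(V) = -5 + sqrt(V + (-46/21 - 1/7*6 - 3*6)) = -5 + sqrt(V + (-46/21 - 6/7 - 18)) = -5 + sqrt(V - 442/21) = -5 + sqrt(-442/21 + V))
B(o(3, 5)) + 383 = (-5 + sqrt(-9282 + 441*(5*(5 + 3)))/21) + 383 = (-5 + sqrt(-9282 + 441*(5*8))/21) + 383 = (-5 + sqrt(-9282 + 441*40)/21) + 383 = (-5 + sqrt(-9282 + 17640)/21) + 383 = (-5 + sqrt(8358)/21) + 383 = 378 + sqrt(8358)/21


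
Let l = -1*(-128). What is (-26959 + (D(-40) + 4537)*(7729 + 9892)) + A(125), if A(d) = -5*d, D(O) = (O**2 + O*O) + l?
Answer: 138561581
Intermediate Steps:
l = 128
D(O) = 128 + 2*O**2 (D(O) = (O**2 + O*O) + 128 = (O**2 + O**2) + 128 = 2*O**2 + 128 = 128 + 2*O**2)
(-26959 + (D(-40) + 4537)*(7729 + 9892)) + A(125) = (-26959 + ((128 + 2*(-40)**2) + 4537)*(7729 + 9892)) - 5*125 = (-26959 + ((128 + 2*1600) + 4537)*17621) - 625 = (-26959 + ((128 + 3200) + 4537)*17621) - 625 = (-26959 + (3328 + 4537)*17621) - 625 = (-26959 + 7865*17621) - 625 = (-26959 + 138589165) - 625 = 138562206 - 625 = 138561581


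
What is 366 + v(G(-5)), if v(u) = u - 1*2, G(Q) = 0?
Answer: 364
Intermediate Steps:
v(u) = -2 + u (v(u) = u - 2 = -2 + u)
366 + v(G(-5)) = 366 + (-2 + 0) = 366 - 2 = 364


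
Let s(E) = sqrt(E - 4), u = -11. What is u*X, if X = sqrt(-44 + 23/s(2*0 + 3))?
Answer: -11*sqrt(-44 - 23*I) ≈ -18.486 + 75.271*I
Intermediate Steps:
s(E) = sqrt(-4 + E)
X = sqrt(-44 - 23*I) (X = sqrt(-44 + 23/(sqrt(-4 + (2*0 + 3)))) = sqrt(-44 + 23/(sqrt(-4 + (0 + 3)))) = sqrt(-44 + 23/(sqrt(-4 + 3))) = sqrt(-44 + 23/(sqrt(-1))) = sqrt(-44 + 23/I) = sqrt(-44 + 23*(-I)) = sqrt(-44 - 23*I) ≈ 1.6806 - 6.8428*I)
u*X = -11*sqrt(-44 - 23*I)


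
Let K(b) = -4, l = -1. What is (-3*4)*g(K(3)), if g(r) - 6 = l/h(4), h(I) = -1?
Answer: -84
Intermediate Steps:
g(r) = 7 (g(r) = 6 - 1/(-1) = 6 - 1*(-1) = 6 + 1 = 7)
(-3*4)*g(K(3)) = -3*4*7 = -12*7 = -84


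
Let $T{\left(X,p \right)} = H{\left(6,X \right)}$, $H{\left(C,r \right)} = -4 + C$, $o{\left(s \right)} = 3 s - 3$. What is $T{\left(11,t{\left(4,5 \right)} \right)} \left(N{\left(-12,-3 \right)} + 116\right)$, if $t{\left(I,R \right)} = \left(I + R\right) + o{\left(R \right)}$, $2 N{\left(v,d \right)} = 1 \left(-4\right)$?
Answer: $228$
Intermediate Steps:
$N{\left(v,d \right)} = -2$ ($N{\left(v,d \right)} = \frac{1 \left(-4\right)}{2} = \frac{1}{2} \left(-4\right) = -2$)
$o{\left(s \right)} = -3 + 3 s$
$t{\left(I,R \right)} = -3 + I + 4 R$ ($t{\left(I,R \right)} = \left(I + R\right) + \left(-3 + 3 R\right) = -3 + I + 4 R$)
$T{\left(X,p \right)} = 2$ ($T{\left(X,p \right)} = -4 + 6 = 2$)
$T{\left(11,t{\left(4,5 \right)} \right)} \left(N{\left(-12,-3 \right)} + 116\right) = 2 \left(-2 + 116\right) = 2 \cdot 114 = 228$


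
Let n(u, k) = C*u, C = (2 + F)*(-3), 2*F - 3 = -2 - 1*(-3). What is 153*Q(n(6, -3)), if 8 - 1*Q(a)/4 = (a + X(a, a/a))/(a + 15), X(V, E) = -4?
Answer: 4080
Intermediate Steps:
F = 2 (F = 3/2 + (-2 - 1*(-3))/2 = 3/2 + (-2 + 3)/2 = 3/2 + (½)*1 = 3/2 + ½ = 2)
C = -12 (C = (2 + 2)*(-3) = 4*(-3) = -12)
n(u, k) = -12*u
Q(a) = 32 - 4*(-4 + a)/(15 + a) (Q(a) = 32 - 4*(a - 4)/(a + 15) = 32 - 4*(-4 + a)/(15 + a))
153*Q(n(6, -3)) = 153*(4*(124 + 7*(-12*6))/(15 - 12*6)) = 153*(4*(124 + 7*(-72))/(15 - 72)) = 153*(4*(124 - 504)/(-57)) = 153*(4*(-1/57)*(-380)) = 153*(80/3) = 4080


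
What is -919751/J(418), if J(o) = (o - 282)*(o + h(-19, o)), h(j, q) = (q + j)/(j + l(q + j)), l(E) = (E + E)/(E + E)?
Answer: -162309/9500 ≈ -17.085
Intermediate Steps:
l(E) = 1 (l(E) = (2*E)/((2*E)) = (2*E)*(1/(2*E)) = 1)
h(j, q) = (j + q)/(1 + j) (h(j, q) = (q + j)/(j + 1) = (j + q)/(1 + j))
J(o) = (-282 + o)*(19/18 + 17*o/18) (J(o) = (o - 282)*(o + (-19 + o)/(1 - 19)) = (-282 + o)*(o + (-19 + o)/(-18)) = (-282 + o)*(o - (-19 + o)/18) = (-282 + o)*(o + (19/18 - o/18)) = (-282 + o)*(19/18 + 17*o/18))
-919751/J(418) = -919751/(-893/3 - 4775/18*418 + (17/18)*418²) = -919751/(-893/3 - 997975/9 + (17/18)*174724) = -919751/(-893/3 - 997975/9 + 1485154/9) = -919751/161500/3 = -919751*3/161500 = -162309/9500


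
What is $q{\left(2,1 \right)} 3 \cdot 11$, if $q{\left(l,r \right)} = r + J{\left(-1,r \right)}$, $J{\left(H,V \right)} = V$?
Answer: $66$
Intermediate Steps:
$q{\left(l,r \right)} = 2 r$ ($q{\left(l,r \right)} = r + r = 2 r$)
$q{\left(2,1 \right)} 3 \cdot 11 = 2 \cdot 1 \cdot 3 \cdot 11 = 2 \cdot 3 \cdot 11 = 6 \cdot 11 = 66$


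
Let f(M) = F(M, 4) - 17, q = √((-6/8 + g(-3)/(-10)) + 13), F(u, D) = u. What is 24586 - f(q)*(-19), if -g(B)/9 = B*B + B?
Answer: 24263 + 19*√1765/10 ≈ 24343.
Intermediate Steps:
g(B) = -9*B - 9*B² (g(B) = -9*(B*B + B) = -9*(B² + B) = -9*(B + B²) = -9*B - 9*B²)
q = √1765/10 (q = √((-6/8 - 9*(-3)*(1 - 3)/(-10)) + 13) = √((-6*⅛ - 9*(-3)*(-2)*(-⅒)) + 13) = √((-¾ - 54*(-⅒)) + 13) = √((-¾ + 27/5) + 13) = √(93/20 + 13) = √(353/20) = √1765/10 ≈ 4.2012)
f(M) = -17 + M (f(M) = M - 17 = -17 + M)
24586 - f(q)*(-19) = 24586 - (-17 + √1765/10)*(-19) = 24586 - (323 - 19*√1765/10) = 24586 + (-323 + 19*√1765/10) = 24263 + 19*√1765/10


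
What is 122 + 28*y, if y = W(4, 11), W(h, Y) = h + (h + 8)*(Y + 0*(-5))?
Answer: 3930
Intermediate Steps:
W(h, Y) = h + Y*(8 + h) (W(h, Y) = h + (8 + h)*(Y + 0) = h + (8 + h)*Y = h + Y*(8 + h))
y = 136 (y = 4 + 8*11 + 11*4 = 4 + 88 + 44 = 136)
122 + 28*y = 122 + 28*136 = 122 + 3808 = 3930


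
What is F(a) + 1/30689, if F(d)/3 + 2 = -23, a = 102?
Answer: -2301674/30689 ≈ -75.000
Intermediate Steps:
F(d) = -75 (F(d) = -6 + 3*(-23) = -6 - 69 = -75)
F(a) + 1/30689 = -75 + 1/30689 = -2301674/30689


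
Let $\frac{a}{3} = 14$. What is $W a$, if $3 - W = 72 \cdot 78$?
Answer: $-235746$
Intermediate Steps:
$a = 42$ ($a = 3 \cdot 14 = 42$)
$W = -5613$ ($W = 3 - 72 \cdot 78 = 3 - 5616 = -5613$)
$W a = \left(-5613\right) 42 = -235746$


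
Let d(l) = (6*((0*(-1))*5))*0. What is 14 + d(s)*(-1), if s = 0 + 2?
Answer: 14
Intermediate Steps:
s = 2
d(l) = 0 (d(l) = (6*(0*5))*0 = (6*0)*0 = 0*0 = 0)
14 + d(s)*(-1) = 14 + 0*(-1) = 14 + 0 = 14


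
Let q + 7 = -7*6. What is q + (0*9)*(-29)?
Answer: -49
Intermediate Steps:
q = -49 (q = -7 - 7*6 = -7 - 42 = -49)
q + (0*9)*(-29) = -49 + (0*9)*(-29) = -49 + 0*(-29) = -49 + 0 = -49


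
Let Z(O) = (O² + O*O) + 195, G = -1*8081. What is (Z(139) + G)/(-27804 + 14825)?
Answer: -30756/12979 ≈ -2.3697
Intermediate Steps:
G = -8081
Z(O) = 195 + 2*O² (Z(O) = (O² + O²) + 195 = 2*O² + 195 = 195 + 2*O²)
(Z(139) + G)/(-27804 + 14825) = ((195 + 2*139²) - 8081)/(-27804 + 14825) = ((195 + 2*19321) - 8081)/(-12979) = ((195 + 38642) - 8081)*(-1/12979) = (38837 - 8081)*(-1/12979) = 30756*(-1/12979) = -30756/12979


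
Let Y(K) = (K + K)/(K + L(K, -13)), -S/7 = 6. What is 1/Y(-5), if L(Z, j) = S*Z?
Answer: -41/2 ≈ -20.500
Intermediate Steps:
S = -42 (S = -7*6 = -42)
L(Z, j) = -42*Z
Y(K) = -2/41 (Y(K) = (K + K)/(K - 42*K) = (2*K)/((-41*K)) = (2*K)*(-1/(41*K)) = -2/41)
1/Y(-5) = 1/(-2/41) = -41/2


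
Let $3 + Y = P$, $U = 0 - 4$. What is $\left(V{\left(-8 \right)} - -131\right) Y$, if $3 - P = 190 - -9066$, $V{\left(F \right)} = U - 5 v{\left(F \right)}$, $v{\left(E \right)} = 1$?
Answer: $-1129232$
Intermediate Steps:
$U = -4$
$V{\left(F \right)} = -9$ ($V{\left(F \right)} = -4 - 5 = -9$)
$P = -9253$ ($P = 3 - \left(190 - -9066\right) = 3 - \left(190 + 9066\right) = 3 - 9256 = -9253$)
$Y = -9256$ ($Y = -3 - 9253 = -9256$)
$\left(V{\left(-8 \right)} - -131\right) Y = \left(-9 - -131\right) \left(-9256\right) = \left(-9 + 131\right) \left(-9256\right) = 122 \left(-9256\right) = -1129232$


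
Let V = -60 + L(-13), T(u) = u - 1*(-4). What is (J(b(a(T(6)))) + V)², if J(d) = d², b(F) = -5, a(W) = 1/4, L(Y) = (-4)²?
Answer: 361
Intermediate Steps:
T(u) = 4 + u (T(u) = u + 4 = 4 + u)
L(Y) = 16
a(W) = ¼
V = -44 (V = -60 + 16 = -44)
(J(b(a(T(6)))) + V)² = ((-5)² - 44)² = (25 - 44)² = (-19)² = 361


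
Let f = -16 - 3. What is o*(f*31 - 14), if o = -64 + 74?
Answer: -6030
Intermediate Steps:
o = 10
f = -19
o*(f*31 - 14) = 10*(-19*31 - 14) = 10*(-589 - 14) = 10*(-603) = -6030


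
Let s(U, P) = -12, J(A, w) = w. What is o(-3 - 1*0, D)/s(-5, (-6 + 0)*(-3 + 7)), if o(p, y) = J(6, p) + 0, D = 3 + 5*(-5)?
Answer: 1/4 ≈ 0.25000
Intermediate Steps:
D = -22 (D = 3 - 25 = -22)
o(p, y) = p (o(p, y) = p + 0 = p)
o(-3 - 1*0, D)/s(-5, (-6 + 0)*(-3 + 7)) = (-3 - 1*0)/(-12) = -(-3 + 0)/12 = -1/12*(-3) = 1/4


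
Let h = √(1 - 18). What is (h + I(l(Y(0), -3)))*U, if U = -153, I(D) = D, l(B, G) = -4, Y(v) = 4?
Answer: 612 - 153*I*√17 ≈ 612.0 - 630.83*I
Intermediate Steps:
h = I*√17 (h = √(-17) = I*√17 ≈ 4.1231*I)
(h + I(l(Y(0), -3)))*U = (I*√17 - 4)*(-153) = (-4 + I*√17)*(-153) = 612 - 153*I*√17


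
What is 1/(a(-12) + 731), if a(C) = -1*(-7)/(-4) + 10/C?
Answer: 12/8741 ≈ 0.0013728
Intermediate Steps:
a(C) = -7/4 + 10/C (a(C) = 7*(-¼) + 10/C = -7/4 + 10/C)
1/(a(-12) + 731) = 1/((-7/4 + 10/(-12)) + 731) = 1/((-7/4 + 10*(-1/12)) + 731) = 1/((-7/4 - ⅚) + 731) = 1/(-31/12 + 731) = 1/(8741/12) = 12/8741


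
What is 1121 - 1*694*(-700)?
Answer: 486921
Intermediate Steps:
1121 - 1*694*(-700) = 1121 - 694*(-700) = 1121 + 485800 = 486921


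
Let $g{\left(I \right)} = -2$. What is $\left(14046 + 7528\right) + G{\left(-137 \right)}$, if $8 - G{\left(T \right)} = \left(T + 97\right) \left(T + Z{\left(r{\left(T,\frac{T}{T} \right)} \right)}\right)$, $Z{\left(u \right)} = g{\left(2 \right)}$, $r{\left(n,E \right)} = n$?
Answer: $16022$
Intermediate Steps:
$Z{\left(u \right)} = -2$
$G{\left(T \right)} = 8 - \left(-2 + T\right) \left(97 + T\right)$ ($G{\left(T \right)} = 8 - \left(T + 97\right) \left(T - 2\right) = 8 - \left(97 + T\right) \left(-2 + T\right) = 8 - \left(-2 + T\right) \left(97 + T\right)$)
$\left(14046 + 7528\right) + G{\left(-137 \right)} = \left(14046 + 7528\right) - 5552 = 21574 + \left(202 - 18769 + 13015\right) = 21574 - 5552 = 16022$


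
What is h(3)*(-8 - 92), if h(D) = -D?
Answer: 300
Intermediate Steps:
h(3)*(-8 - 92) = (-1*3)*(-8 - 92) = -3*(-100) = 300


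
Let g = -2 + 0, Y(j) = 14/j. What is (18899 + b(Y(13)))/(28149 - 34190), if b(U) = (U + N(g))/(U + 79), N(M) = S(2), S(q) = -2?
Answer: -6557949/2096227 ≈ -3.1285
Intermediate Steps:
g = -2
N(M) = -2
b(U) = (-2 + U)/(79 + U) (b(U) = (U - 2)/(U + 79) = (-2 + U)/(79 + U))
(18899 + b(Y(13)))/(28149 - 34190) = (18899 + (-2 + 14/13)/(79 + 14/13))/(28149 - 34190) = (18899 + (-2 + 14*(1/13))/(79 + 14*(1/13)))/(-6041) = (18899 + (-2 + 14/13)/(79 + 14/13))*(-1/6041) = (18899 - 12/13/(1041/13))*(-1/6041) = (18899 + (13/1041)*(-12/13))*(-1/6041) = (18899 - 4/347)*(-1/6041) = (6557949/347)*(-1/6041) = -6557949/2096227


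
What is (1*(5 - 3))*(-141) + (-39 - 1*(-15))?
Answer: -306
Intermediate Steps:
(1*(5 - 3))*(-141) + (-39 - 1*(-15)) = (1*2)*(-141) + (-39 + 15) = 2*(-141) - 24 = -282 - 24 = -306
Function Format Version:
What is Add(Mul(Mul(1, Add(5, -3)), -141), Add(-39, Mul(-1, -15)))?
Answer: -306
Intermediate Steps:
Add(Mul(Mul(1, Add(5, -3)), -141), Add(-39, Mul(-1, -15))) = Add(Mul(Mul(1, 2), -141), Add(-39, 15)) = Add(Mul(2, -141), -24) = Add(-282, -24) = -306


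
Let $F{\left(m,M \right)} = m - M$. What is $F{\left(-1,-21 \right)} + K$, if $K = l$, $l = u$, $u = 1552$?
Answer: $1572$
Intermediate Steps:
$l = 1552$
$K = 1552$
$F{\left(-1,-21 \right)} + K = \left(-1 - -21\right) + 1552 = \left(-1 + 21\right) + 1552 = 20 + 1552 = 1572$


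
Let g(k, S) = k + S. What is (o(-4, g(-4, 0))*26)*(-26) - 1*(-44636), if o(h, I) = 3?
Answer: 42608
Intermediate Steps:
g(k, S) = S + k
(o(-4, g(-4, 0))*26)*(-26) - 1*(-44636) = (3*26)*(-26) - 1*(-44636) = 78*(-26) + 44636 = -2028 + 44636 = 42608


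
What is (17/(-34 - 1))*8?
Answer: -136/35 ≈ -3.8857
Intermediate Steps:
(17/(-34 - 1))*8 = (17/(-35))*8 = -1/35*17*8 = -17/35*8 = -136/35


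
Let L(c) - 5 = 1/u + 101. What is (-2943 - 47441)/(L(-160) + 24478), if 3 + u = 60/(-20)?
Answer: -302304/147503 ≈ -2.0495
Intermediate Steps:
u = -6 (u = -3 + 60/(-20) = -3 + 60*(-1/20) = -3 - 3 = -6)
L(c) = 635/6 (L(c) = 5 + (1/(-6) + 101) = 5 + (-⅙ + 101) = 5 + 605/6 = 635/6)
(-2943 - 47441)/(L(-160) + 24478) = (-2943 - 47441)/(635/6 + 24478) = -50384/147503/6 = -50384*6/147503 = -302304/147503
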